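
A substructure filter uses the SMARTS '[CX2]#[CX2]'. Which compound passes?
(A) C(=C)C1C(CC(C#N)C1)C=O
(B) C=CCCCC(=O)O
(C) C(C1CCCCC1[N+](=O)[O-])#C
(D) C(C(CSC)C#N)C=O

[CX2]#[CX2] describes a carbon-carbon triple bond (an alkyne).
(A) has a nitrile (-C#N) but the triple bond is C#N, not C#C.
(B) has a vinyl group (-CH=CH2) but the C=C is a double bond; both carbons are CX3, not CX2.
(C) contains an ethynyl group (-C#CH), which satisfies every atom and bond constraint.
(D) has a nitrile (-C#N) but the triple bond is C#N, not C#C.
So the answer is (C).

C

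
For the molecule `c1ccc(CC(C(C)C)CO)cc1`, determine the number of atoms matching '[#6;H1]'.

7

The query [#6;H1] means: any carbon bearing exactly one hydrogen.
Check the 13 heavy atoms by environment: 2× C (H2) → no; 2× C (H1) → match; 1× c (aromatic, H0) → no; 5× c (aromatic, H1) → match; 2× C (H3) → no; 1× O (H1) → no.
Summing the matching environments: 2 + 5 = 7 matching atoms.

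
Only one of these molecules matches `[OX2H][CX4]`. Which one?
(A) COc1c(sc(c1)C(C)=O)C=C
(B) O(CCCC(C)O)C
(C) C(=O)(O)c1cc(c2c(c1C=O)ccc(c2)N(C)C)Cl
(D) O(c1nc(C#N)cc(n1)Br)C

[OX2H][CX4] describes a hydroxyl oxygen bound to an sp3 (X4) carbon (an aliphatic alcohol).
(A) has a methoxy ether (-OCH3) but the oxygen has H0 (ether), not H1.
(B) contains a hydroxyl group (-OH), which satisfies every atom and bond constraint.
(C) has a carboxylic acid group (-C(=O)OH) but the -OH is on a CX3 carbonyl carbon, not a CX4 carbon.
(D) has a methoxy ether (-OCH3) but the oxygen has H0 (ether), not H1.
So the answer is (B).

B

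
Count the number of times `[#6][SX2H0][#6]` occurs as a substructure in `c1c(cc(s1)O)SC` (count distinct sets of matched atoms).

1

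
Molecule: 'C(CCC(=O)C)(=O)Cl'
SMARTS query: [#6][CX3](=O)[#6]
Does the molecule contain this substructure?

Yes

The pattern [#6][CX3](=O)[#6] describes a carbonyl carbon (no H) flanked by two carbons — a ketone.
The molecule carries an acetyl/ketone group (-C(=O)CH3), whose atoms satisfy every constraint of the query, so the pattern matches.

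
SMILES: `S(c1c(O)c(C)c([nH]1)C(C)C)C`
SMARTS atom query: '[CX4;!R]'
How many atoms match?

Check the 12 heavy atoms by environment: 1× n (aromatic, X3, in 5-ring) → no; 4× c (aromatic, X3, in 5-ring) → no; 1× S (X2, acyclic) → no; 5× C (X4, acyclic) → match; 1× O (X2, acyclic) → no.
That gives 5 matching atoms.

5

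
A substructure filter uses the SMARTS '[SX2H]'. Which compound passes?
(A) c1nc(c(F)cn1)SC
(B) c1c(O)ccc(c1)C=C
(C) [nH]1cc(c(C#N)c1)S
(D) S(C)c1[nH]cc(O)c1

[SX2H] describes an aliphatic sulfur with two connections, one being H (a thiol).
(A) has a methylthio ether (-SCH3) but the sulfur has H0 (bonded to two carbons), not H1.
(B) has a hydroxyl group (-OH) but it is an -OH, not an -SH.
(C) contains a thiol (-SH), which satisfies every atom and bond constraint.
(D) has a methylthio ether (-SCH3) but the sulfur has H0 (bonded to two carbons), not H1.
So the answer is (C).

C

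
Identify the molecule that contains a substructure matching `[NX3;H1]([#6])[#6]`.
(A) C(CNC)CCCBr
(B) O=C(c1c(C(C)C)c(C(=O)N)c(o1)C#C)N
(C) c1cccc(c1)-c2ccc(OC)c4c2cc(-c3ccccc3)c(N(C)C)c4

A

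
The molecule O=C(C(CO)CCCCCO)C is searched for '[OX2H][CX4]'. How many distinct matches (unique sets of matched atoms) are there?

2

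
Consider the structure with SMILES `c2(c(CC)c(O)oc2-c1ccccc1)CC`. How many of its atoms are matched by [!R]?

5

Check the 16 heavy atoms by environment: 1× o (aromatic, in 5-ring) → no; 4× c (aromatic, in 5-ring) → no; 4× C (acyclic) → match; 6× c (aromatic, in 6-ring) → no; 1× O (acyclic) → match.
Summing the matching environments: 4 + 1 = 5 matching atoms.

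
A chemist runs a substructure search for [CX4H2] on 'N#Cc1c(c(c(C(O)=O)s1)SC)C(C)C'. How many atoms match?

0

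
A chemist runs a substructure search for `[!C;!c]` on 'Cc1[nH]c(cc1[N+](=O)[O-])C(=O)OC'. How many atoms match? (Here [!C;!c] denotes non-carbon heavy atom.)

Check the 13 heavy atoms by environment: 1× n (aromatic) → match; 4× c (aromatic) → no; 1× N (charge +1) → match; 1× O (charge -1) → match; 3× O → match; 3× C → no.
Summing the matching environments: 1 + 1 + 1 + 3 = 6 matching atoms.

6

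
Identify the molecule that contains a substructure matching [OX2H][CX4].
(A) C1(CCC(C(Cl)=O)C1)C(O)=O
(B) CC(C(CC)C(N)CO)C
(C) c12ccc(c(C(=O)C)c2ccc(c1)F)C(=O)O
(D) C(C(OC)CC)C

[OX2H][CX4] describes a hydroxyl oxygen bound to an sp3 (X4) carbon (an aliphatic alcohol).
(A) has a carboxylic acid group (-C(=O)OH) but the -OH is on a CX3 carbonyl carbon, not a CX4 carbon.
(B) contains a hydroxyl group (-OH), which satisfies every atom and bond constraint.
(C) has a carboxylic acid group (-C(=O)OH) but the -OH is on a CX3 carbonyl carbon, not a CX4 carbon.
(D) has a methoxy ether (-OCH3) but the oxygen has H0 (ether), not H1.
So the answer is (B).

B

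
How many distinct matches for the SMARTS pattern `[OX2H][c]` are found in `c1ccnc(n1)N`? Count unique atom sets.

0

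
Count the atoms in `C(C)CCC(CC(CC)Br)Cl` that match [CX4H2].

5

The query [CX4H2] means: sp3 carbon (X4) with exactly two hydrogens.
Check the 11 heavy atoms by environment: 5× C (H2, X4) → match; 2× C (H1, X4) → no; 2× C (H3, X4) → no; 1× Cl (H0, X1) → no; 1× Br (H0, X1) → no.
That gives 5 matching atoms.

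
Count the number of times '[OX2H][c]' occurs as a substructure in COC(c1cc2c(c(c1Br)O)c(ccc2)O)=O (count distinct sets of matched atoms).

2

[OX2H][c] is the SMARTS for a phenol: a hydroxyl oxygen attached to an aromatic carbon.
The molecule carries 2 separate instances of a hydroxyl group (-OH) meeting every constraint; each maps to a distinct set of atoms, giving 2 matches.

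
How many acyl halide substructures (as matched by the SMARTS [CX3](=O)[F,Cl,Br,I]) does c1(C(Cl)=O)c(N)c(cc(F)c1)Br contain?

1

[CX3](=O)[F,Cl,Br,I] is the SMARTS for an acyl halide: a carbonyl carbon bonded to a halogen.
Exactly one fragment in the molecule meets all constraints, giving 1 match.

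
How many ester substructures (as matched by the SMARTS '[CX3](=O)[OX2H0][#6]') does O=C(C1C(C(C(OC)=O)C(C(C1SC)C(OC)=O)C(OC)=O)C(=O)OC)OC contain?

5

[CX3](=O)[OX2H0][#6] is the SMARTS for an ester: a carbonyl carbon bonded to an oxygen that is itself bonded to carbon (no H on that O).
The molecule carries 5 separate instances of a methyl-ester group (-C(=O)OCH3) meeting every constraint; each maps to a distinct set of atoms, giving 5 matches.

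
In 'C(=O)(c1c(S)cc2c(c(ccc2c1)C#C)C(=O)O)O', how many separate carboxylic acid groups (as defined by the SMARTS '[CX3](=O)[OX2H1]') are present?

2

[CX3](=O)[OX2H1] is the SMARTS for a carboxylic acid: an sp2 carbon double-bonded to O and single-bonded to an -OH oxygen.
The molecule carries 2 separate instances of a carboxylic acid group (-C(=O)OH) meeting every constraint; each maps to a distinct set of atoms, giving 2 matches.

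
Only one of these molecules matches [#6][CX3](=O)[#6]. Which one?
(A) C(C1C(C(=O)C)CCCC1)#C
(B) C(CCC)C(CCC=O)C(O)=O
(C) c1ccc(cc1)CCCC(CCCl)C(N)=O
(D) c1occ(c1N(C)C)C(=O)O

A

[#6][CX3](=O)[#6] describes a carbonyl carbon (no H) flanked by two carbons (a ketone).
(A) contains an acetyl/ketone group (-C(=O)CH3), which satisfies every atom and bond constraint.
(B) has an aldehyde (-CHO) but the carbonyl carbon has H1, so it is not flanked by two carbons.
(C) has a primary amide (-C(=O)NH2) but one neighbour of the carbonyl carbon is N, not C.
(D) has a carboxylic acid group (-C(=O)OH) but one neighbour of the carbonyl carbon is O, not C.
So the answer is (A).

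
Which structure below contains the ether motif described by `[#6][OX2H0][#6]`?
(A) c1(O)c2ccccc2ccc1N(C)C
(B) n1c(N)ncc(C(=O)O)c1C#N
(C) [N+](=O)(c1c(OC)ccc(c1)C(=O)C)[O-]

C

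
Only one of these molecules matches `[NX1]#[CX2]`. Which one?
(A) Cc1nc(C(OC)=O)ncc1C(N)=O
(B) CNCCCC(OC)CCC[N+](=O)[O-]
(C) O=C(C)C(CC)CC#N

C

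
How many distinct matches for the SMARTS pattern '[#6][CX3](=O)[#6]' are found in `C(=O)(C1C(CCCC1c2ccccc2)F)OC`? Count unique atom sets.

[#6][CX3](=O)[#6] is the SMARTS for a ketone: a carbonyl carbon (no H) flanked by two carbons.
The molecule has a methyl-ester group (-C(=O)OCH3), but one neighbour of the carbonyl carbon is O, not C; nothing else fits, so there are 0 matches.

0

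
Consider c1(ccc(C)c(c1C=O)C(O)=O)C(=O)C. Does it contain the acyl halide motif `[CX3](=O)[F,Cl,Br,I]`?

No

The pattern [CX3](=O)[F,Cl,Br,I] describes a carbonyl carbon bonded to a halogen — an acyl halide.
The closest candidate here is a carboxylic acid group (-C(=O)OH), but the carbonyl is bonded to -OH, not to a halogen. No other fragment satisfies the full query, so there is no match.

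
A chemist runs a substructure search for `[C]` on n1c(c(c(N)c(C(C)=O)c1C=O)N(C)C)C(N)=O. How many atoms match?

6

Check the 18 heavy atoms by environment: 1× n (aromatic) → no; 5× c (aromatic) → no; 6× C → match; 3× O → no; 3× N → no.
That gives 6 matching atoms.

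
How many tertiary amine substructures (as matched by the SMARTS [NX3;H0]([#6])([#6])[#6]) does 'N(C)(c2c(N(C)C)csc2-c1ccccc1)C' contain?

2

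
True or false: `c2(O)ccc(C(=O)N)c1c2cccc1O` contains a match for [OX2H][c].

True

The pattern [OX2H][c] describes a hydroxyl oxygen attached to an aromatic carbon — a phenol.
The molecule carries a hydroxyl group (-OH), whose atoms satisfy every constraint of the query, so the pattern matches.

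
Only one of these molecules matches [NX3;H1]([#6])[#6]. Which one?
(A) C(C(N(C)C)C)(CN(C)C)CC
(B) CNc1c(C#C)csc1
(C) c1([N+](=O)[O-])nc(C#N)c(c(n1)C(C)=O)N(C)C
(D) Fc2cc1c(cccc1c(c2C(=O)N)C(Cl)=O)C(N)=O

[NX3;H1]([#6])[#6] describes a trivalent nitrogen with one H, bonded to two carbons (a secondary amine).
(A) has a dimethylamino group (-N(CH3)2) but the nitrogen has H0, not H1.
(B) contains an N-methylamino group (-NHCH3), which satisfies every atom and bond constraint.
(C) has a dimethylamino group (-N(CH3)2) but the nitrogen has H0, not H1.
(D) has a primary amide (-C(=O)NH2) but the -C(=O)NH2 nitrogen has H2, not H1.
So the answer is (B).

B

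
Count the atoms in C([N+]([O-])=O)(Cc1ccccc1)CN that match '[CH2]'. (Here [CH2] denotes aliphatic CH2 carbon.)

The query [CH2] means: aliphatic carbon with exactly two hydrogens.
Check the 13 heavy atoms by environment: 2× C (H2) → match; 1× C (H1) → no; 1× N (H2) → no; 1× c (aromatic, H0) → no; 5× c (aromatic, H1) → no; 1× N (charge +1, H0) → no; 1× O (charge -1, H0) → no; 1× O (H0) → no.
That gives 2 matching atoms.

2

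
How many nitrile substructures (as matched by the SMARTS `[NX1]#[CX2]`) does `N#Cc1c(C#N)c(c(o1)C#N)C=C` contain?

3

[NX1]#[CX2] is the SMARTS for a nitrile: a nitrogen triple-bonded to a two-connected carbon.
The molecule carries 3 separate instances of a nitrile (-C#N) meeting every constraint; each maps to a distinct set of atoms, giving 3 matches.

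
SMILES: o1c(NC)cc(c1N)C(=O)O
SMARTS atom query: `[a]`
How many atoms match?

The query [a] means: a matches any aromatic atom.
Check the 11 heavy atoms by environment: 1× o (aromatic) → match; 4× c (aromatic) → match; 2× N → no; 2× C → no; 2× O → no.
Summing the matching environments: 1 + 4 = 5 matching atoms.

5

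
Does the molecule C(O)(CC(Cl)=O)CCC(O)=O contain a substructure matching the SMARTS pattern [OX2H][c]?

The pattern [OX2H][c] describes a hydroxyl oxygen attached to an aromatic carbon — a phenol.
The closest candidate here is a hydroxyl group (-OH), but the -OH is on an aliphatic carbon, not an aromatic c. No other fragment satisfies the full query, so there is no match.

No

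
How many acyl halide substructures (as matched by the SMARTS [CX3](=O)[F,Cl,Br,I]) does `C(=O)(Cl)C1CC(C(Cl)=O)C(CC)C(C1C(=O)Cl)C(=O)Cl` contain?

4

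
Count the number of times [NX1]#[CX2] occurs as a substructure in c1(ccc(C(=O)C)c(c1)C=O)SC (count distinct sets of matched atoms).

[NX1]#[CX2] is the SMARTS for a nitrile: a nitrogen triple-bonded to a two-connected carbon.
No fragment in the molecule satisfies every constraint, giving 0 matches.

0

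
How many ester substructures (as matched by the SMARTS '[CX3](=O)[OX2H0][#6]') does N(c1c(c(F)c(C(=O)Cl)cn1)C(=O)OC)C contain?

1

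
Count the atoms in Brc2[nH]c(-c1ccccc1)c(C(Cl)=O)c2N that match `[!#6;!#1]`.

Check the 16 heavy atoms by environment: 1× n (aromatic) → match; 10× c (aromatic) → no; 1× C → no; 1× O → match; 1× Cl → match; 1× Br → match; 1× N → match.
Summing the matching environments: 1 + 1 + 1 + 1 + 1 = 5 matching atoms.

5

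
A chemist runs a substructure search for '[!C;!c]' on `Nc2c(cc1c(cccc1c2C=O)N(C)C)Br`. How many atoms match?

The query [!C;!c] means: neither aliphatic nor aromatic carbon — same as [!#6].
Check the 17 heavy atoms by environment: 10× c (aromatic) → no; 2× N → match; 1× Br → match; 3× C → no; 1× O → match.
Summing the matching environments: 2 + 1 + 1 = 4 matching atoms.

4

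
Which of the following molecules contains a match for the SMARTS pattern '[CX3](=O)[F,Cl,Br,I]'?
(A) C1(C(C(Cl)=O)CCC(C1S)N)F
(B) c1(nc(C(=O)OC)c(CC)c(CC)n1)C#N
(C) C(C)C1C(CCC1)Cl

A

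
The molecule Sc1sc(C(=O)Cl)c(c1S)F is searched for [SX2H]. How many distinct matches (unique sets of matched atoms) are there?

[SX2H] is the SMARTS for a thiol: an aliphatic sulfur with two connections, one being H.
The molecule carries 2 separate instances of a thiol (-SH) meeting every constraint; each maps to a distinct set of atoms, giving 2 matches.

2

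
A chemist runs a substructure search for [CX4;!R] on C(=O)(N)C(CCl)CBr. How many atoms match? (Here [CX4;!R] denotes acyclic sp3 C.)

The query [CX4;!R] means: aliphatic carbon with four total connections, not in a ring.
Check the 8 heavy atoms by environment: 3× C (X4, acyclic) → match; 1× Br (X1, acyclic) → no; 1× Cl (X1, acyclic) → no; 1× C (X3, acyclic) → no; 1× O (X1, acyclic) → no; 1× N (X3, acyclic) → no.
That gives 3 matching atoms.

3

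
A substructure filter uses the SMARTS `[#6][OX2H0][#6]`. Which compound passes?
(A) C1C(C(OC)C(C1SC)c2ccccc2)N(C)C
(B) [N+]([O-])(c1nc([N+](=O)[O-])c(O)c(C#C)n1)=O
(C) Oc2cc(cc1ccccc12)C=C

A

[#6][OX2H0][#6] describes an aliphatic oxygen bridging two carbons with no H on the oxygen (an ether).
(A) contains a methoxy ether (-OCH3), which satisfies every atom and bond constraint.
(B) has a hydroxyl group (-OH) but the oxygen has H1, not H0 bridging two carbons.
(C) has a hydroxyl group (-OH) but the oxygen has H1, not H0 bridging two carbons.
So the answer is (A).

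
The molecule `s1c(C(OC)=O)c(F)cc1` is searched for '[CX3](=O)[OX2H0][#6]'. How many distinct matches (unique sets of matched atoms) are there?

1

[CX3](=O)[OX2H0][#6] is the SMARTS for an ester: a carbonyl carbon bonded to an oxygen that is itself bonded to carbon (no H on that O).
Exactly one fragment in the molecule meets all constraints, giving 1 match.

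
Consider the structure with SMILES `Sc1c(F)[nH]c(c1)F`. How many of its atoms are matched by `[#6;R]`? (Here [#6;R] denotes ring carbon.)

4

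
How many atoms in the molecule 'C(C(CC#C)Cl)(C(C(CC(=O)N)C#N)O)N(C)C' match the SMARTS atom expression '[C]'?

12

The query [C] means: uppercase C matches aliphatic (non-aromatic) carbon only.
Check the 18 heavy atoms by environment: 12× C → match; 2× O → no; 3× N → no; 1× Cl → no.
That gives 12 matching atoms.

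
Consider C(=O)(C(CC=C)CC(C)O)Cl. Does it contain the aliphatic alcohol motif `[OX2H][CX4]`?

The pattern [OX2H][CX4] describes a hydroxyl oxygen bound to an sp3 (X4) carbon — an aliphatic alcohol.
The molecule carries a hydroxyl group (-OH), whose atoms satisfy every constraint of the query, so the pattern matches.

Yes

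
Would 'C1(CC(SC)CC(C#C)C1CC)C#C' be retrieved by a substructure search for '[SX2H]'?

No

The pattern [SX2H] describes an aliphatic sulfur with two connections, one being H — a thiol.
The closest candidate here is a methylthio ether (-SCH3), but the sulfur has H0 (bonded to two carbons), not H1. No other fragment satisfies the full query, so there is no match.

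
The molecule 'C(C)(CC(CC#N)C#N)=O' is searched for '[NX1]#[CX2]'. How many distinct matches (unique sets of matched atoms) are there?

2

[NX1]#[CX2] is the SMARTS for a nitrile: a nitrogen triple-bonded to a two-connected carbon.
The molecule carries 2 separate instances of a nitrile (-C#N) meeting every constraint; each maps to a distinct set of atoms, giving 2 matches.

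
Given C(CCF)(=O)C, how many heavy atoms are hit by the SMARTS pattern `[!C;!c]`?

2

The query [!C;!c] means: neither aliphatic nor aromatic carbon — same as [!#6].
Check the 6 heavy atoms by environment: 4× C → no; 1× F → match; 1× O → match.
Summing the matching environments: 1 + 1 = 2 matching atoms.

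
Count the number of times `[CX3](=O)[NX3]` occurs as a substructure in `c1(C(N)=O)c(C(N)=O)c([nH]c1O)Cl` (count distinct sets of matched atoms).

2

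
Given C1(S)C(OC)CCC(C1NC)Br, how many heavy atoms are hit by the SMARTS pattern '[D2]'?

4

The query [D2] means: atom with exactly two heavy-atom neighbours.
Check the 12 heavy atoms by environment: 4× C (D3) → no; 2× C (D2) → match; 1× S (D1) → no; 1× Br (D1) → no; 1× N (D2) → match; 2× C (D1) → no; 1× O (D2) → match.
Summing the matching environments: 2 + 1 + 1 = 4 matching atoms.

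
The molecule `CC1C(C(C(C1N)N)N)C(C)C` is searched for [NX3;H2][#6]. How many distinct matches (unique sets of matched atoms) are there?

[NX3;H2][#6] is the SMARTS for a primary amine: a trivalent nitrogen with two H attached to carbon.
The molecule carries 3 separate instances of a primary amino group (-NH2) meeting every constraint; each maps to a distinct set of atoms, giving 3 matches.

3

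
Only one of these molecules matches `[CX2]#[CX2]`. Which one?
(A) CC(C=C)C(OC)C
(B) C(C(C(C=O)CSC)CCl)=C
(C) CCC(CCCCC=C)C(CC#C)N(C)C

C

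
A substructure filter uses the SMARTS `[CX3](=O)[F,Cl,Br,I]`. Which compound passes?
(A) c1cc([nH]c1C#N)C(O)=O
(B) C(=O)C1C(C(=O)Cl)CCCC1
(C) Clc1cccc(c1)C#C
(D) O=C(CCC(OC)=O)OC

[CX3](=O)[F,Cl,Br,I] describes a carbonyl carbon bonded to a halogen (an acyl halide).
(A) has a carboxylic acid group (-C(=O)OH) but the carbonyl is bonded to -OH, not to a halogen.
(B) contains an acyl chloride (-C(=O)Cl), which satisfies every atom and bond constraint.
(C) has a chloro substituent but the Cl is not on a carbonyl carbon.
(D) has a methyl-ester group (-C(=O)OCH3) but the carbonyl is bonded to -O-C, not to a halogen.
So the answer is (B).

B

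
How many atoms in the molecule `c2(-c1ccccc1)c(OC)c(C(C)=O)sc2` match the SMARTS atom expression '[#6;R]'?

10

The query [#6;R] means: carbon that is part of a ring.
Check the 16 heavy atoms by environment: 1× s (aromatic, in 5-ring) → no; 4× c (aromatic, in 5-ring) → match; 3× C (acyclic) → no; 2× O (acyclic) → no; 6× c (aromatic, in 6-ring) → match.
Summing the matching environments: 4 + 6 = 10 matching atoms.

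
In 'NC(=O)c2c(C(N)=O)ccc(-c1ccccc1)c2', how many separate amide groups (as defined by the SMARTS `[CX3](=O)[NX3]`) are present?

2

[CX3](=O)[NX3] is the SMARTS for an amide: a carbonyl carbon bonded to a trivalent nitrogen.
The molecule carries 2 separate instances of a primary amide (-C(=O)NH2) meeting every constraint; each maps to a distinct set of atoms, giving 2 matches.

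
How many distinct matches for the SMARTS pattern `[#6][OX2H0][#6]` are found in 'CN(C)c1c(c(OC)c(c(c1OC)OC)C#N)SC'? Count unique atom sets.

3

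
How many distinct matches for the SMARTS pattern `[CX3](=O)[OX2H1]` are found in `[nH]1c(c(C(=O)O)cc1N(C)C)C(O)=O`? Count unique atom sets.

2

[CX3](=O)[OX2H1] is the SMARTS for a carboxylic acid: an sp2 carbon double-bonded to O and single-bonded to an -OH oxygen.
The molecule carries 2 separate instances of a carboxylic acid group (-C(=O)OH) meeting every constraint; each maps to a distinct set of atoms, giving 2 matches.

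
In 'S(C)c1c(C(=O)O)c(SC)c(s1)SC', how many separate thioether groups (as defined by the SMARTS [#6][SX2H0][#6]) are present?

3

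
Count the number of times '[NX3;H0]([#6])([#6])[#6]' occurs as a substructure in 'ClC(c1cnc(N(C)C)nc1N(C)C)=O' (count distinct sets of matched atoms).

[NX3;H0]([#6])([#6])[#6] is the SMARTS for a tertiary amine: a trivalent nitrogen with no H, bonded to three carbons.
The molecule carries 2 separate instances of a dimethylamino group (-N(CH3)2) meeting every constraint; each maps to a distinct set of atoms, giving 2 matches.

2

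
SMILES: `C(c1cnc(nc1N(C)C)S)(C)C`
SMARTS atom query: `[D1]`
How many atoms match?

5

The query [D1] means: atom with exactly one heavy-atom neighbour (degree 1).
Check the 13 heavy atoms by environment: 2× n (aromatic, D2) → no; 3× c (aromatic, D3) → no; 1× c (aromatic, D2) → no; 1× C (D3) → no; 4× C (D1) → match; 1× N (D3) → no; 1× S (D1) → match.
Summing the matching environments: 4 + 1 = 5 matching atoms.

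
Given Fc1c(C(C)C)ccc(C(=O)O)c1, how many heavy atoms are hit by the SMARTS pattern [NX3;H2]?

The query [NX3;H2] means: aliphatic N with 3 total connections, two of them H — an -NH2 nitrogen (amine or amide).
Check the 13 heavy atoms by environment: 3× c (aromatic, H0, X3) → no; 3× c (aromatic, H1, X3) → no; 1× F (H0, X1) → no; 1× C (H1, X4) → no; 2× C (H3, X4) → no; 1× C (H0, X3) → no; 1× O (H0, X1) → no; 1× O (H1, X2) → no.
No environment satisfies the query, so 0 matching atoms.

0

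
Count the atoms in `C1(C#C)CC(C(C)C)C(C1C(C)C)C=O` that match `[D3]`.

6

The query [D3] means: atom with exactly three heavy-atom neighbours.
Check the 15 heavy atoms by environment: 6× C (D3) → match; 3× C (D2) → no; 5× C (D1) → no; 1× O (D1) → no.
That gives 6 matching atoms.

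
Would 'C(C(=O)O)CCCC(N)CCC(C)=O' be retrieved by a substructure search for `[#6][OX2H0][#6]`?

No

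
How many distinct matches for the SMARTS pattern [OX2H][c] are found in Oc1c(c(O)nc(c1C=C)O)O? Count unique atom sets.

[OX2H][c] is the SMARTS for a phenol: a hydroxyl oxygen attached to an aromatic carbon.
The molecule carries 4 separate instances of a hydroxyl group (-OH) meeting every constraint; each maps to a distinct set of atoms, giving 4 matches.

4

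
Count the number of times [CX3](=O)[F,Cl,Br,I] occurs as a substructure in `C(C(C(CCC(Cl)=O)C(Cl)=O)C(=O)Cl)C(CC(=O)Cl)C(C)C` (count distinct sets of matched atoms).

4

[CX3](=O)[F,Cl,Br,I] is the SMARTS for an acyl halide: a carbonyl carbon bonded to a halogen.
The molecule carries 4 separate instances of an acyl chloride (-C(=O)Cl) meeting every constraint; each maps to a distinct set of atoms, giving 4 matches.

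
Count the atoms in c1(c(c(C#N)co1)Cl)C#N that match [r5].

5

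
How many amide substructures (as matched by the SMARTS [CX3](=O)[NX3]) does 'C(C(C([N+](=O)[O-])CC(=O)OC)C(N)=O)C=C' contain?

1

[CX3](=O)[NX3] is the SMARTS for an amide: a carbonyl carbon bonded to a trivalent nitrogen.
Exactly one fragment in the molecule meets all constraints, giving 1 match.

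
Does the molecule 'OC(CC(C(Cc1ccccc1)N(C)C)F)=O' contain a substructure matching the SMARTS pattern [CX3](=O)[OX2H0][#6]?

No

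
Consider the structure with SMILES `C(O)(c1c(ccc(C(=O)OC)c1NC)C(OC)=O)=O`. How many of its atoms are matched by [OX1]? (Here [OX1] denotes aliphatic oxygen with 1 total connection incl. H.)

3

The query [OX1] means: aliphatic oxygen with one total connection — typically a carbonyl =O or an oxide.
Check the 19 heavy atoms by environment: 6× c (aromatic, X3) → no; 3× C (X3) → no; 3× O (X1) → match; 3× O (X2) → no; 3× C (X4) → no; 1× N (X3) → no.
That gives 3 matching atoms.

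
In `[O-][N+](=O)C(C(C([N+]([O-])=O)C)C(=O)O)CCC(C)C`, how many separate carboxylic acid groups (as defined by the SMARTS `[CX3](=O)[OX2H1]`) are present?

1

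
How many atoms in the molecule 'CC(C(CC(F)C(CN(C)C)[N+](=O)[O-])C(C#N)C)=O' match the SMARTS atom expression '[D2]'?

3

The query [D2] means: atom with exactly two heavy-atom neighbours.
Check the 19 heavy atoms by environment: 4× C (D1) → no; 5× C (D3) → no; 3× C (D2) → match; 1× N (charge +1, D3) → no; 1× O (charge -1, D1) → no; 2× O (D1) → no; 1× N (D1) → no; 1× N (D3) → no; 1× F (D1) → no.
That gives 3 matching atoms.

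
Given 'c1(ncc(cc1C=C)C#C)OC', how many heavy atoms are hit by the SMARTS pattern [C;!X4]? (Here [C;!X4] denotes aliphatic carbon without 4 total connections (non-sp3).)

4

The query [C;!X4] means: aliphatic carbon that does not have four total connections.
Check the 12 heavy atoms by environment: 1× n (aromatic, X2) → no; 5× c (aromatic, X3) → no; 2× C (X3) → match; 1× O (X2) → no; 1× C (X4) → no; 2× C (X2) → match.
Summing the matching environments: 2 + 2 = 4 matching atoms.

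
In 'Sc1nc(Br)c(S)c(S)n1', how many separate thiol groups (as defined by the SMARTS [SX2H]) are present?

[SX2H] is the SMARTS for a thiol: an aliphatic sulfur with two connections, one being H.
The molecule carries 3 separate instances of a thiol (-SH) meeting every constraint; each maps to a distinct set of atoms, giving 3 matches.

3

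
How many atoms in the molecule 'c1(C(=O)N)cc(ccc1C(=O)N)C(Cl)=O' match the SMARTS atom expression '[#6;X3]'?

9

Check the 15 heavy atoms by environment: 6× c (aromatic, X3) → match; 3× C (X3) → match; 3× O (X1) → no; 2× N (X3) → no; 1× Cl (X1) → no.
Summing the matching environments: 6 + 3 = 9 matching atoms.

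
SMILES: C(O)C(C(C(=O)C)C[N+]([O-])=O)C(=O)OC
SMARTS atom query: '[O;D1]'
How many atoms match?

5

The query [O;D1] means: aliphatic oxygen bonded to exactly one heavy atom.
Check the 15 heavy atoms by environment: 2× C (D2) → no; 4× C (D3) → no; 4× O (D1) → match; 2× C (D1) → no; 1× N (charge +1, D3) → no; 1× O (charge -1, D1) → match; 1× O (D2) → no.
Summing the matching environments: 4 + 1 = 5 matching atoms.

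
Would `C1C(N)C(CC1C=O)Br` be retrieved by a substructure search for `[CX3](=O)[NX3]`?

No

The pattern [CX3](=O)[NX3] describes a carbonyl carbon bonded to a trivalent nitrogen — an amide.
The closest candidate here is a primary amino group (-NH2), but the -NH2 is not attached to a carbonyl carbon. No other fragment satisfies the full query, so there is no match.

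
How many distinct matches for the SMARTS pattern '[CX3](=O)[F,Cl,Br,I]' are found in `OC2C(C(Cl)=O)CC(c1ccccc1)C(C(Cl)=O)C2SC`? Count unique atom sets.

2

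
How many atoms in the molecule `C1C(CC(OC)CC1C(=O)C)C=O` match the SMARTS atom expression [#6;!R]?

4

The query [#6;!R] means: carbon not in any ring.
Check the 13 heavy atoms by environment: 6× C (in 6-ring) → no; 4× C (acyclic) → match; 3× O (acyclic) → no.
That gives 4 matching atoms.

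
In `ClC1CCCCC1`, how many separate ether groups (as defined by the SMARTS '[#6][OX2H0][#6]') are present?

[#6][OX2H0][#6] is the SMARTS for an ether: an aliphatic oxygen bridging two carbons with no H on the oxygen.
No fragment in the molecule satisfies every constraint, giving 0 matches.

0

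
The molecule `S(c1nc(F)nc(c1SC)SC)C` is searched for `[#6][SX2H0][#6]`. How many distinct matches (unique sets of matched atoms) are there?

3

[#6][SX2H0][#6] is the SMARTS for a thioether: an aliphatic sulfur bridging two carbons with no H on the sulfur.
The molecule carries 3 separate instances of a methylthio ether (-SCH3) meeting every constraint; each maps to a distinct set of atoms, giving 3 matches.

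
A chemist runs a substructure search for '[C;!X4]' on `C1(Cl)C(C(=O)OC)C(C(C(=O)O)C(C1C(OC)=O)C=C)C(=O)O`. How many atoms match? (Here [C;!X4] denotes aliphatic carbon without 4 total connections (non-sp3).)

6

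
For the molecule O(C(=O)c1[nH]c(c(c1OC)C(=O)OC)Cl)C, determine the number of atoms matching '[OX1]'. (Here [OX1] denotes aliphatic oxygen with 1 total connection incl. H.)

The query [OX1] means: aliphatic oxygen with one total connection — typically a carbonyl =O or an oxide.
Check the 16 heavy atoms by environment: 1× n (aromatic, X3) → no; 4× c (aromatic, X3) → no; 1× Cl (X1) → no; 2× C (X3) → no; 2× O (X1) → match; 3× O (X2) → no; 3× C (X4) → no.
That gives 2 matching atoms.

2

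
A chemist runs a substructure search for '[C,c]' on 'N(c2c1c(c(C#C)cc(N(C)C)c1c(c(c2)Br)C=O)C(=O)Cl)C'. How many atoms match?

The query [C,c] means: comma = OR; matches aliphatic or aromatic carbon — same as #6.
Check the 23 heavy atoms by environment: 10× c (aromatic) → match; 2× N → no; 7× C → match; 2× O → no; 1× Br → no; 1× Cl → no.
Summing the matching environments: 10 + 7 = 17 matching atoms.

17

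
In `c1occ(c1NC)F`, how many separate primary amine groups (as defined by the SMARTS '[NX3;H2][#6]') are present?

0

[NX3;H2][#6] is the SMARTS for a primary amine: a trivalent nitrogen with two H attached to carbon.
The molecule has an N-methylamino group (-NHCH3), but the nitrogen bears two carbons and only one H (H1), not H2; nothing else fits, so there are 0 matches.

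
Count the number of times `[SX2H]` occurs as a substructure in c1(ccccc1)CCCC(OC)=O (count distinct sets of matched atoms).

0

[SX2H] is the SMARTS for a thiol: an aliphatic sulfur with two connections, one being H.
No fragment in the molecule satisfies every constraint, giving 0 matches.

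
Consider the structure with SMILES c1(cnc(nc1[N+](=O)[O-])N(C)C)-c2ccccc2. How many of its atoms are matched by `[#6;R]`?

Check the 18 heavy atoms by environment: 2× n (aromatic, in 6-ring) → no; 10× c (aromatic, in 6-ring) → match; 1× N (acyclic) → no; 2× C (acyclic) → no; 1× N (charge +1, acyclic) → no; 1× O (charge -1, acyclic) → no; 1× O (acyclic) → no.
That gives 10 matching atoms.

10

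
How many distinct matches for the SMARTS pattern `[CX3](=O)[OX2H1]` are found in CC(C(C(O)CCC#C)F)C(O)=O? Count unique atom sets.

1

[CX3](=O)[OX2H1] is the SMARTS for a carboxylic acid: an sp2 carbon double-bonded to O and single-bonded to an -OH oxygen.
Exactly one fragment in the molecule meets all constraints, giving 1 match.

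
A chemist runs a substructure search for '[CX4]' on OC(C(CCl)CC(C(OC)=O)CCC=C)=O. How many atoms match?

7

The query [CX4] means: C with X4: aliphatic carbon with exactly 4 total connections (bonds + H).
Check the 16 heavy atoms by environment: 7× C (X4) → match; 4× C (X3) → no; 1× Cl (X1) → no; 2× O (X1) → no; 2× O (X2) → no.
That gives 7 matching atoms.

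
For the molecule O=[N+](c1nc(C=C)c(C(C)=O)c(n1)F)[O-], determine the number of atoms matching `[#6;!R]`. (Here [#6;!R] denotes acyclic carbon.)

4

The query [#6;!R] means: carbon not in any ring.
Check the 15 heavy atoms by environment: 2× n (aromatic, in 6-ring) → no; 4× c (aromatic, in 6-ring) → no; 1× N (charge +1, acyclic) → no; 1× O (charge -1, acyclic) → no; 2× O (acyclic) → no; 4× C (acyclic) → match; 1× F (acyclic) → no.
That gives 4 matching atoms.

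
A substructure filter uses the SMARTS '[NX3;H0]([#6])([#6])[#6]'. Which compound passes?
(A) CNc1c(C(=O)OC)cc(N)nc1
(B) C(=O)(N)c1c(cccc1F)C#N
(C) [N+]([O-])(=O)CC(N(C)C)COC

[NX3;H0]([#6])([#6])[#6] describes a trivalent nitrogen with no H, bonded to three carbons (a tertiary amine).
(A) has an N-methylamino group (-NHCH3) but the nitrogen still has one H (H1), not H0.
(B) has a primary amide (-C(=O)NH2) but the amide nitrogen has H2 and only one carbon neighbour.
(C) contains a dimethylamino group (-N(CH3)2), which satisfies every atom and bond constraint.
So the answer is (C).

C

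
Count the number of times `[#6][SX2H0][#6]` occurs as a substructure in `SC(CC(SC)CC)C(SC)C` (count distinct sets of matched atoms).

2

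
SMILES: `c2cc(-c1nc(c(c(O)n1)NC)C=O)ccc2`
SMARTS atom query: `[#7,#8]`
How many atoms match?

Check the 17 heavy atoms by environment: 2× n (aromatic) → match; 10× c (aromatic) → no; 2× C → no; 2× O → match; 1× N → match.
Summing the matching environments: 2 + 2 + 1 = 5 matching atoms.

5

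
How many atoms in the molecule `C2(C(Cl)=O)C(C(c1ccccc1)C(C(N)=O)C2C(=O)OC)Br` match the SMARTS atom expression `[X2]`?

1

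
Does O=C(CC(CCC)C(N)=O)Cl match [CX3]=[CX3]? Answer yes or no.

The pattern [CX3]=[CX3] describes a non-aromatic C=C double bond between two sp2 carbons — an alkene.
The closest candidate here is an ethyl group (-CH2CH3), but its C-C bond is a single bond between CX4 carbons, not CX3=CX3. No other fragment satisfies the full query, so there is no match.

No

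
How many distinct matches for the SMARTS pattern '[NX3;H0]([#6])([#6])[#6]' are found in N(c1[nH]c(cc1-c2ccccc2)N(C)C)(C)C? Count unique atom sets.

[NX3;H0]([#6])([#6])[#6] is the SMARTS for a tertiary amine: a trivalent nitrogen with no H, bonded to three carbons.
The molecule carries 2 separate instances of a dimethylamino group (-N(CH3)2) meeting every constraint; each maps to a distinct set of atoms, giving 2 matches.

2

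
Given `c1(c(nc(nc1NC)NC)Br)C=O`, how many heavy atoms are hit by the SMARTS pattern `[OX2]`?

Check the 13 heavy atoms by environment: 2× n (aromatic, X2) → no; 4× c (aromatic, X3) → no; 1× Br (X1) → no; 2× N (X3) → no; 2× C (X4) → no; 1× C (X3) → no; 1× O (X1) → no.
No environment satisfies the query, so 0 matching atoms.

0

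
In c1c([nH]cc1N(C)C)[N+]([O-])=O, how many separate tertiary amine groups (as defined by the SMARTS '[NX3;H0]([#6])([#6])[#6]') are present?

1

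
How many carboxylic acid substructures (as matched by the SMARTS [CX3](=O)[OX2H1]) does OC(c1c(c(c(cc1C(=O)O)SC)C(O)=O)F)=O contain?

[CX3](=O)[OX2H1] is the SMARTS for a carboxylic acid: an sp2 carbon double-bonded to O and single-bonded to an -OH oxygen.
The molecule carries 3 separate instances of a carboxylic acid group (-C(=O)OH) meeting every constraint; each maps to a distinct set of atoms, giving 3 matches.

3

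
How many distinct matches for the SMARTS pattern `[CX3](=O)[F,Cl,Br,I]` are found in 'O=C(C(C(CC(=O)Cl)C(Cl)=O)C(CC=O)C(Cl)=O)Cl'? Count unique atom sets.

4

[CX3](=O)[F,Cl,Br,I] is the SMARTS for an acyl halide: a carbonyl carbon bonded to a halogen.
The molecule carries 4 separate instances of an acyl chloride (-C(=O)Cl) meeting every constraint; each maps to a distinct set of atoms, giving 4 matches.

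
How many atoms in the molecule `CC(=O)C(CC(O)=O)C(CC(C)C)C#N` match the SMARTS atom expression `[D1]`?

The query [D1] means: atom with exactly one heavy-atom neighbour (degree 1).
Check the 15 heavy atoms by environment: 3× C (D2) → no; 5× C (D3) → no; 3× O (D1) → match; 1× N (D1) → match; 3× C (D1) → match.
Summing the matching environments: 3 + 1 + 3 = 7 matching atoms.

7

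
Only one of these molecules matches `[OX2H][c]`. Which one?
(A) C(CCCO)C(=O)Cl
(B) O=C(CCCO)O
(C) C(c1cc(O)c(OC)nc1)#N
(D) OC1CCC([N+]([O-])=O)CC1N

C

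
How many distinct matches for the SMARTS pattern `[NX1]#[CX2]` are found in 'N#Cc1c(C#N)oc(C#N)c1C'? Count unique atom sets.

3

[NX1]#[CX2] is the SMARTS for a nitrile: a nitrogen triple-bonded to a two-connected carbon.
The molecule carries 3 separate instances of a nitrile (-C#N) meeting every constraint; each maps to a distinct set of atoms, giving 3 matches.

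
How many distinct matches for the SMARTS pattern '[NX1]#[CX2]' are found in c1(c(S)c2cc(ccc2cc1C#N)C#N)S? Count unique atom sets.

2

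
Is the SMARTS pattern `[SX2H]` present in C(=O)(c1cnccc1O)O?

No

The pattern [SX2H] describes an aliphatic sulfur with two connections, one being H — a thiol.
The closest candidate here is a hydroxyl group (-OH), but it is an -OH, not an -SH. No other fragment satisfies the full query, so there is no match.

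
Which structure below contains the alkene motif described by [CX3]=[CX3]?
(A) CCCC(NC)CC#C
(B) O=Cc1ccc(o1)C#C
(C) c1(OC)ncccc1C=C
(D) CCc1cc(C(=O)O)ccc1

C

[CX3]=[CX3] describes a non-aromatic C=C double bond between two sp2 carbons (an alkene).
(A) has an ethyl group (-CH2CH3) but its C-C bond is a single bond between CX4 carbons, not CX3=CX3.
(B) has an ethynyl group (-C#CH) but the C-C bond is a triple bond, not a double bond.
(C) contains a vinyl group (-CH=CH2), which satisfies every atom and bond constraint.
(D) has an ethyl group (-CH2CH3) but its C-C bond is a single bond between CX4 carbons, not CX3=CX3.
So the answer is (C).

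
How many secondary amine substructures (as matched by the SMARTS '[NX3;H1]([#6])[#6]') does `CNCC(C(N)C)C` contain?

[NX3;H1]([#6])[#6] is the SMARTS for a secondary amine: a trivalent nitrogen with one H, bonded to two carbons.
Exactly one fragment in the molecule meets all constraints, giving 1 match.

1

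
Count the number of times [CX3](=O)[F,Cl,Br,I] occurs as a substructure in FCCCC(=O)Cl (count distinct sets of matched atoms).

1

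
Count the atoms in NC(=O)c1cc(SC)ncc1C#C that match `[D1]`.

4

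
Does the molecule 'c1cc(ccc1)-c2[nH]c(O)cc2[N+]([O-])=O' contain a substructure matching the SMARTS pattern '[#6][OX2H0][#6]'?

No

The pattern [#6][OX2H0][#6] describes an aliphatic oxygen bridging two carbons with no H on the oxygen — an ether.
The closest candidate here is a hydroxyl group (-OH), but the oxygen has H1, not H0 bridging two carbons. No other fragment satisfies the full query, so there is no match.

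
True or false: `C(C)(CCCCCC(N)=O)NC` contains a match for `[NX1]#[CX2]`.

The pattern [NX1]#[CX2] describes a nitrogen triple-bonded to a two-connected carbon — a nitrile.
The closest candidate here is a primary amide (-C(=O)NH2), but the nitrogen is NX3, not NX1. No other fragment satisfies the full query, so there is no match.

False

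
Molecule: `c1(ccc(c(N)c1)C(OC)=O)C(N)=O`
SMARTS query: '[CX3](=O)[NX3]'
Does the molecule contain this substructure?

The pattern [CX3](=O)[NX3] describes a carbonyl carbon bonded to a trivalent nitrogen — an amide.
The molecule carries a primary amide (-C(=O)NH2), whose atoms satisfy every constraint of the query, so the pattern matches.

Yes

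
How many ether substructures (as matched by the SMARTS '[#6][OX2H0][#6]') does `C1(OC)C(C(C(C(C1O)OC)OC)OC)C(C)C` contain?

[#6][OX2H0][#6] is the SMARTS for an ether: an aliphatic oxygen bridging two carbons with no H on the oxygen.
The molecule carries 4 separate instances of a methoxy ether (-OCH3) meeting every constraint; each maps to a distinct set of atoms, giving 4 matches.

4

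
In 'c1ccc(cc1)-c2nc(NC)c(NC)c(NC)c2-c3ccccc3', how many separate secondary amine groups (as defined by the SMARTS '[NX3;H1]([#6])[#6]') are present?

3

[NX3;H1]([#6])[#6] is the SMARTS for a secondary amine: a trivalent nitrogen with one H, bonded to two carbons.
The molecule carries 3 separate instances of an N-methylamino group (-NHCH3) meeting every constraint; each maps to a distinct set of atoms, giving 3 matches.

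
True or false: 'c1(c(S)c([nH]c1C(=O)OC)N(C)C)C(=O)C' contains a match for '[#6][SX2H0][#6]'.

False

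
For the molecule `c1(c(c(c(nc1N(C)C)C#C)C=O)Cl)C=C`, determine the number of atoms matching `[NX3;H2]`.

The query [NX3;H2] means: aliphatic N with 3 total connections, two of them H — an -NH2 nitrogen (amine or amide).
Check the 16 heavy atoms by environment: 1× n (aromatic, H0, X2) → no; 5× c (aromatic, H0, X3) → no; 2× C (H1, X3) → no; 1× C (H2, X3) → no; 1× N (H0, X3) → no; 2× C (H3, X4) → no; 1× O (H0, X1) → no; 1× C (H0, X2) → no; 1× C (H1, X2) → no; 1× Cl (H0, X1) → no.
No environment satisfies the query, so 0 matching atoms.

0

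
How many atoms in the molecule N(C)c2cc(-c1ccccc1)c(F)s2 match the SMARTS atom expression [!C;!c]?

3

The query [!C;!c] means: neither aliphatic nor aromatic carbon — same as [!#6].
Check the 14 heavy atoms by environment: 1× s (aromatic) → match; 10× c (aromatic) → no; 1× F → match; 1× N → match; 1× C → no.
Summing the matching environments: 1 + 1 + 1 = 3 matching atoms.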